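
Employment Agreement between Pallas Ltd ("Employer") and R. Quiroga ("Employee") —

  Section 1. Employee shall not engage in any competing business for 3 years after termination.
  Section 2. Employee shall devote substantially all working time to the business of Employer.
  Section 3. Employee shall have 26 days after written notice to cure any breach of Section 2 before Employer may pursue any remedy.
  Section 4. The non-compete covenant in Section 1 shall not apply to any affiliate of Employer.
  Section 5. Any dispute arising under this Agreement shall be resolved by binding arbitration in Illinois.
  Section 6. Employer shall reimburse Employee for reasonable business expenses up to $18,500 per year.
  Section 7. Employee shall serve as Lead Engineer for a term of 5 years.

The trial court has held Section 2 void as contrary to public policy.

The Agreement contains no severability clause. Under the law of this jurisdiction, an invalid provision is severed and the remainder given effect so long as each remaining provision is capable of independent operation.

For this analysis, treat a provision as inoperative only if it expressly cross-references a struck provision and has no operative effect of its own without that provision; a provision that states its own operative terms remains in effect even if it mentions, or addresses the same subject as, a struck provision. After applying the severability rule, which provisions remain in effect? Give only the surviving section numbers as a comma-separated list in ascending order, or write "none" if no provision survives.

1, 4, 5, 6, 7

Section 2 is struck. The only function of Section 3 is the cure period for breach of Section 2, so it cannot stand once Section 2 is removed. Under the stated default rule, only provisions that cannot operate independently fall away; the rest are enforced. The provisions still in force are Section 1, Section 4, Section 5, Section 6, and Section 7.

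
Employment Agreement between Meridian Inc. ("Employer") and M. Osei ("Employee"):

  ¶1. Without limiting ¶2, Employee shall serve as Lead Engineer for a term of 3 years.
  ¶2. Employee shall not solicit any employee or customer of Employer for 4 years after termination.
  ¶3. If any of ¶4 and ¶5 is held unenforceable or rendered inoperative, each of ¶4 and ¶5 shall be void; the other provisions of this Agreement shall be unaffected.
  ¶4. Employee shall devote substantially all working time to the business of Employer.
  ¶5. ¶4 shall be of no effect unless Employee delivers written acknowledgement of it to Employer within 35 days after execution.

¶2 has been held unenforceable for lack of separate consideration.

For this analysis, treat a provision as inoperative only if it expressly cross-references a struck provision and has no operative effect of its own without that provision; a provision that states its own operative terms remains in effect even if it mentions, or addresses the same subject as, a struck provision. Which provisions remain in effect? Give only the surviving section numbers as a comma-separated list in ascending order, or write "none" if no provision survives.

1, 3, 4, 5

¶2 is struck. ¶1 mentions ¶2 but its own obligation stands independently of ¶2, so ¶1 is not affected. No other provision's operative terms depend on ¶2. ¶3 ties ¶4 and ¶5 together, but none of those is affected here; the remaining provisions continue in force under ¶3. That leaves ¶1, ¶3, ¶4, and ¶5 in effect.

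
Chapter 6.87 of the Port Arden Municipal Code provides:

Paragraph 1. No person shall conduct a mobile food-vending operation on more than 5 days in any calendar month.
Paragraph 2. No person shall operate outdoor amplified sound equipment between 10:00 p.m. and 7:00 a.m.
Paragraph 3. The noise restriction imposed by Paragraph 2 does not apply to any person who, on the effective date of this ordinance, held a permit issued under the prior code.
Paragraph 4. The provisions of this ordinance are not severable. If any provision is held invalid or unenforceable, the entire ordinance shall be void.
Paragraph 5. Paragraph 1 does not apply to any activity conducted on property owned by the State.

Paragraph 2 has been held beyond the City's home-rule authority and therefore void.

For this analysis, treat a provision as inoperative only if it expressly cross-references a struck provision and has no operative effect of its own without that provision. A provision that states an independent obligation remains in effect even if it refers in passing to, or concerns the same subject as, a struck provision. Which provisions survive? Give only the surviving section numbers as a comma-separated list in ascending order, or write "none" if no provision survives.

none

Paragraph 2 is struck. Paragraph 3 operates only by reference to Paragraph 2, so it falls with Paragraph 2. Paragraph 4 provides that the ordinance is not severable, so the invalidity of any one provision voids the entire ordinance. No provision of the ordinance survives.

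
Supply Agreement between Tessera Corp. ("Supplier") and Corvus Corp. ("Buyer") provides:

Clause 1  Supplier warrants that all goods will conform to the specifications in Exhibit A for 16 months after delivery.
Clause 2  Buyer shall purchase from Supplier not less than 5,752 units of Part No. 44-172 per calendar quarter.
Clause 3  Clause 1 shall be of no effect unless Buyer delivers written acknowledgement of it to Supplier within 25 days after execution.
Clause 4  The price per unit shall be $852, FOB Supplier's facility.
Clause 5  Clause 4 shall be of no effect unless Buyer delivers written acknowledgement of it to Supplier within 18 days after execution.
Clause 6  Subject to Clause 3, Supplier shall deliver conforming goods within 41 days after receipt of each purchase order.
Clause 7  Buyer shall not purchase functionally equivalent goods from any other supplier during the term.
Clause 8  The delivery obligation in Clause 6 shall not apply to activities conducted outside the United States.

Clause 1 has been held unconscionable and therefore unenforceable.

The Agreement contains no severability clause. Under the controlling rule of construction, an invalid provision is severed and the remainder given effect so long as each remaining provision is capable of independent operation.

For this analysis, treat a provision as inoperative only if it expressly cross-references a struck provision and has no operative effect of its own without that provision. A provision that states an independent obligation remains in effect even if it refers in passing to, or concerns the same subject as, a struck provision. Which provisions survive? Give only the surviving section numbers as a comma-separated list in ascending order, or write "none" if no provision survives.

2, 4, 5, 6, 7, 8

Clause 1 is struck. Clause 3 has no operative effect of its own apart from Clause 1 and is therefore inoperative. Clause 6 mentions Clause 3 but its own obligation stands independently of Clause 3, so Clause 6 is not affected. Under the stated default rule, only provisions that cannot operate independently fall away; the rest are enforced. That leaves Clause 2, Clause 4, Clause 5, Clause 6, Clause 7, and Clause 8 in effect.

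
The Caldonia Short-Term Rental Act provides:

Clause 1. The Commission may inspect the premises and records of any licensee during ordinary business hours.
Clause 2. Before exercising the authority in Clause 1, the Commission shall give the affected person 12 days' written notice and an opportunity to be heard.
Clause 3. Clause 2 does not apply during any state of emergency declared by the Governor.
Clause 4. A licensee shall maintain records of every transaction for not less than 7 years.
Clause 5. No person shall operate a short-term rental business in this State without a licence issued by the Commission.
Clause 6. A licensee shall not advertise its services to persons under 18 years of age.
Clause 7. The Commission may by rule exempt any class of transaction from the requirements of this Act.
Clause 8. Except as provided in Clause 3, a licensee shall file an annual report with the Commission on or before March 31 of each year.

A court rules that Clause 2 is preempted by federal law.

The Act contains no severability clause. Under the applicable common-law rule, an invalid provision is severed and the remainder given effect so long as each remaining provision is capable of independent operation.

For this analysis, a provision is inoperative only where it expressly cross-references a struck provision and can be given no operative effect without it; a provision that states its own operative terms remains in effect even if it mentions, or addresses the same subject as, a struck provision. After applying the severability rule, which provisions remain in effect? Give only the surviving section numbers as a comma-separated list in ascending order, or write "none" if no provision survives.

Clause 2 is struck. Clause 3 merely fixes the emergency suspension of Clause 2; with Clause 2 gone it has nothing to operate on and falls away. Clause 8 mentions Clause 3 but its own obligation stands independently of Clause 3, so Clause 8 is not affected. Under the stated default rule, only provisions that cannot operate independently fall away; the rest are enforced. Clause 1, Clause 4, Clause 5, Clause 6, Clause 7, and Clause 8 remain in effect.

1, 4, 5, 6, 7, 8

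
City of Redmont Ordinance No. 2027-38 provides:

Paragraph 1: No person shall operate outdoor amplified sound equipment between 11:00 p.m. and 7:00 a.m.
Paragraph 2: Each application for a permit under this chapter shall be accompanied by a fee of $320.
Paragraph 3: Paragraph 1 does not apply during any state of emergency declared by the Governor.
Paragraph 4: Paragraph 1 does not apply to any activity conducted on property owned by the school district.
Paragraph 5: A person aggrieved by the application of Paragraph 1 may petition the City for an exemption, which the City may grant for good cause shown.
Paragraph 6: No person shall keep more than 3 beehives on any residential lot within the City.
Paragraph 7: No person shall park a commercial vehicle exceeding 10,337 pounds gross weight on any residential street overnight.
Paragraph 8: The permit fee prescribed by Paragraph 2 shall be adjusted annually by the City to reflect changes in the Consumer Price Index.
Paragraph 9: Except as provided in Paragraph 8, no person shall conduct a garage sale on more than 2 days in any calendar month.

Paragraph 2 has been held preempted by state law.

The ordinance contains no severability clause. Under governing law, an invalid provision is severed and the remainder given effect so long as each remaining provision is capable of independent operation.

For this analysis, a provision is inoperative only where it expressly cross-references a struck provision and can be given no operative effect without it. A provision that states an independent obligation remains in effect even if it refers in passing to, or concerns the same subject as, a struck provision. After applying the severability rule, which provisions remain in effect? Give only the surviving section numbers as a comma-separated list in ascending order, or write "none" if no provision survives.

Paragraph 2 is struck. Paragraph 8 has no operative effect of its own apart from Paragraph 2 and is therefore inoperative. Although Paragraph 9 refers to Paragraph 8, its operative terms do not depend on Paragraph 8, so it remains in effect. Under the stated default rule, only provisions that cannot operate independently fall away; the rest are enforced. The provisions still in force are Paragraph 1, Paragraph 3, Paragraph 4, Paragraph 5, Paragraph 6, Paragraph 7, and Paragraph 9.

1, 3, 4, 5, 6, 7, 9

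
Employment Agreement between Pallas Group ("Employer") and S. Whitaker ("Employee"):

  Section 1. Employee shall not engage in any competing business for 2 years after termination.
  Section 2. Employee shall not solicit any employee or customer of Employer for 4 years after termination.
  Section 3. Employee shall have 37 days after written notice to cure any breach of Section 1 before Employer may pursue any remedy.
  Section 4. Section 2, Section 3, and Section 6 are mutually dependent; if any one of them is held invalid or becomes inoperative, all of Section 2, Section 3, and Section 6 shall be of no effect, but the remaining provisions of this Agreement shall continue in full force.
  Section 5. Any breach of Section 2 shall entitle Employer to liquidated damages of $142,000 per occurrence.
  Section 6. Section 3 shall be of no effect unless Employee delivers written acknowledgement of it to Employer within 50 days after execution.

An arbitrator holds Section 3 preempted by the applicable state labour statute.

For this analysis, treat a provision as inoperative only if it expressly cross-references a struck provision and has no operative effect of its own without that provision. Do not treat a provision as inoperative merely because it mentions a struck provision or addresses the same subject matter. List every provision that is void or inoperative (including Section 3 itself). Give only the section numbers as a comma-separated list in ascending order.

Section 3 is struck. Section 6 operates only by reference to Section 3, so it falls with Section 3. Section 4 declares Section 2, Section 3, and Section 6 mutually dependent; since one of them has fallen, all of them are of no effect. That brings down Section 2 as well. Section 5 in turn depends solely on a provision now struck and likewise falls. The remainder continues in force under Section 4. The provisions still in force are Section 1 and Section 4.

2, 3, 5, 6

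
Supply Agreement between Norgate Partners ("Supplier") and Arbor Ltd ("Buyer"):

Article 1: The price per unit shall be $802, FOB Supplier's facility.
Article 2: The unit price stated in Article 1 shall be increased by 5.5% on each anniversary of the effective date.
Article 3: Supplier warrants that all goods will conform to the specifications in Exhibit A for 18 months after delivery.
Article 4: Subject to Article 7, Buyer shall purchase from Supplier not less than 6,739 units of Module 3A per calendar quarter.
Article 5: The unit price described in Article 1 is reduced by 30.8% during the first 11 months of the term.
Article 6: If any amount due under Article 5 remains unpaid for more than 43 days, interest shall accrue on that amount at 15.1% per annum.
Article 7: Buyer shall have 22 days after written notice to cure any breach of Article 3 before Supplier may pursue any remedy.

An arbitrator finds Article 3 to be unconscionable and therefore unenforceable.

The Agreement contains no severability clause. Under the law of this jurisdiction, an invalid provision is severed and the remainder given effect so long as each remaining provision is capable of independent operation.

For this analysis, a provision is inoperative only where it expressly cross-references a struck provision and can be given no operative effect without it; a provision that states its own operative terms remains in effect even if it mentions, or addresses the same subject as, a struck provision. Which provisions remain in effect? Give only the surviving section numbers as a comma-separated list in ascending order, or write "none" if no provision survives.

Article 3 is struck. The only function of Article 7 is the cure period for breach of Article 3, so it cannot stand once Article 3 is removed. Article 4 mentions Article 7 but its own obligation stands independently of Article 7, so Article 4 is not affected. With no severability clause, the stated default rule severs what cannot stand and enforces each remaining provision that can operate on its own. That leaves Article 1, Article 2, Article 4, Article 5, and Article 6 in effect.

1, 2, 4, 5, 6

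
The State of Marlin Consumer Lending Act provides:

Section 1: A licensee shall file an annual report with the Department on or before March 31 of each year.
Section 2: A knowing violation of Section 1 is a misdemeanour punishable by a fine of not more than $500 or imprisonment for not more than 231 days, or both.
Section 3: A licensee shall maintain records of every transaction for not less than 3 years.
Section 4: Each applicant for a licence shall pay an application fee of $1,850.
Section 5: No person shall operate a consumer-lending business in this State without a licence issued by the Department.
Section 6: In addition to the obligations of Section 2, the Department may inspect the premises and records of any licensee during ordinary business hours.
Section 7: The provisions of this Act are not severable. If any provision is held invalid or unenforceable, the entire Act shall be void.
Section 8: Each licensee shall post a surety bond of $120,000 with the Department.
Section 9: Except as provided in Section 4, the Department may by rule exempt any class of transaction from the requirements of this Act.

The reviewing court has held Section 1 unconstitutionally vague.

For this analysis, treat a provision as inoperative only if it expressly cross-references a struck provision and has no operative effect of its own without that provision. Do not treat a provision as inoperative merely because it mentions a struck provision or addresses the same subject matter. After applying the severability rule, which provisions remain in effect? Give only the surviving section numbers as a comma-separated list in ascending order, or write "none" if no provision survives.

none

Section 1 is struck. Section 2 operates only by reference to Section 1, so it falls with Section 1. Section 7 provides that the Act is not severable, so the invalidity of any one provision voids the entire Act. No provision of the Act survives.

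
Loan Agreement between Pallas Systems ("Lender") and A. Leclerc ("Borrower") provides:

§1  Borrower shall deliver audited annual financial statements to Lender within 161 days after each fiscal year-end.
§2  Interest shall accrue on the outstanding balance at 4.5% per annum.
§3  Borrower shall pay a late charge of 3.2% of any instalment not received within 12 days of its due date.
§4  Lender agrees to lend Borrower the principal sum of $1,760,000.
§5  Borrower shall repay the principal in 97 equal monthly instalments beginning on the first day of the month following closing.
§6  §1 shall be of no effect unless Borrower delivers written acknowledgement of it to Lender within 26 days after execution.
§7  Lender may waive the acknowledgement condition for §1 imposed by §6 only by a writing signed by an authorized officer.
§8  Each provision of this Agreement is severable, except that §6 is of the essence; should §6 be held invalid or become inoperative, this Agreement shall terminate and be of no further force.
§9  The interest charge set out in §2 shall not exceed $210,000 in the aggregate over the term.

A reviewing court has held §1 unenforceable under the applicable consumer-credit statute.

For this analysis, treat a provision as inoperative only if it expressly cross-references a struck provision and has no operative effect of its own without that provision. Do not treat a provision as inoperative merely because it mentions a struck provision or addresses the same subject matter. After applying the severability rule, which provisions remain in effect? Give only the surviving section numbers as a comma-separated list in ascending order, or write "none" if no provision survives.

§1 is struck. The only function of §6 is the acknowledgement condition for §1, so it cannot stand once §1 is removed. The only function of §7 is the waiver condition for §6, so it cannot stand once §6 is removed. §8 makes §6 an essential term, and §6 has been rendered inoperative by the cascade; under §8, the entire Agreement is therefore void. No provision of the Agreement survives.

none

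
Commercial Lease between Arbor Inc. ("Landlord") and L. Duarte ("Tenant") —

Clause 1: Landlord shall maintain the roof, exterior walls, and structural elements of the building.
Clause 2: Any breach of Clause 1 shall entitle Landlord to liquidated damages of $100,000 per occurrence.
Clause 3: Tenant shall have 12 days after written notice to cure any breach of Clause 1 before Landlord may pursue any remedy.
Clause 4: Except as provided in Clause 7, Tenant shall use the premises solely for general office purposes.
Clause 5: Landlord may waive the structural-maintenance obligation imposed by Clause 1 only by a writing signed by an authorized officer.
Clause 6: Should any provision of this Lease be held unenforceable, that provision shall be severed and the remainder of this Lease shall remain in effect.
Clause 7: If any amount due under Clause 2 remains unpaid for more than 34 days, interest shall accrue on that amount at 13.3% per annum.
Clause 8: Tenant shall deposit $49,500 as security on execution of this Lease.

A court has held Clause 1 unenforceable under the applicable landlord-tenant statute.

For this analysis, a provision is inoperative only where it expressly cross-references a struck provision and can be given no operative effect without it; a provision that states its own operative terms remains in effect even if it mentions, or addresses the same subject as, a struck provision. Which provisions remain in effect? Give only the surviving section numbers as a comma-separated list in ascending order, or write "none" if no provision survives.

Clause 1 is struck. Clause 2 operates only by reference to Clause 1, so it falls with Clause 1. The only function of Clause 3 is the cure period for breach of Clause 1, so it cannot stand once Clause 1 is removed. Clause 5 merely fixes the waiver condition for Clause 1; with Clause 1 gone it has nothing to operate on and falls away. The whole of Clause 7 is the default interest on the liquidated-damages amount, defined by reference to Clause 2, so Clause 7 cannot stand once Clause 2 is removed. Clause 4 mentions Clause 7 but its own obligation stands independently of Clause 7, so Clause 4 is not affected. Clause 6 is a severability clause and preserves every provision that can still be given independent effect. That leaves Clause 4, Clause 6, and Clause 8 in effect.

4, 6, 8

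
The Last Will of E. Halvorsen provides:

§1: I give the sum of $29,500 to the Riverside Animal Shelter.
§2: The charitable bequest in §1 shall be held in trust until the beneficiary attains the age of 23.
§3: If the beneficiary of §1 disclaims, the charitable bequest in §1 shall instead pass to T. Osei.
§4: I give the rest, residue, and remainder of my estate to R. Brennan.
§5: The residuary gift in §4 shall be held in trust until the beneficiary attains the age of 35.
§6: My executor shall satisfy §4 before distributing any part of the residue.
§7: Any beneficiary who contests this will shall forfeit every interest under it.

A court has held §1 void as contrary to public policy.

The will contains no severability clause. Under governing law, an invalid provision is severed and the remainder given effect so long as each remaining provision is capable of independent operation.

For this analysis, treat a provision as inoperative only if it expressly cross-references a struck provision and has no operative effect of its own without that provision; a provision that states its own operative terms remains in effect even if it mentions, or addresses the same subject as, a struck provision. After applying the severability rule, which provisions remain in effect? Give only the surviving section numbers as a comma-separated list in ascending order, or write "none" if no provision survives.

§1 is struck. §2 merely fixes the trust for §1; with §1 gone it has nothing to operate on and falls away. The only function of §3 is the alternative disposition for §1, so it cannot stand once §1 is removed. Under the stated default rule, only provisions that cannot operate independently fall away; the rest are enforced. That leaves §4, §5, §6, and §7 in effect.

4, 5, 6, 7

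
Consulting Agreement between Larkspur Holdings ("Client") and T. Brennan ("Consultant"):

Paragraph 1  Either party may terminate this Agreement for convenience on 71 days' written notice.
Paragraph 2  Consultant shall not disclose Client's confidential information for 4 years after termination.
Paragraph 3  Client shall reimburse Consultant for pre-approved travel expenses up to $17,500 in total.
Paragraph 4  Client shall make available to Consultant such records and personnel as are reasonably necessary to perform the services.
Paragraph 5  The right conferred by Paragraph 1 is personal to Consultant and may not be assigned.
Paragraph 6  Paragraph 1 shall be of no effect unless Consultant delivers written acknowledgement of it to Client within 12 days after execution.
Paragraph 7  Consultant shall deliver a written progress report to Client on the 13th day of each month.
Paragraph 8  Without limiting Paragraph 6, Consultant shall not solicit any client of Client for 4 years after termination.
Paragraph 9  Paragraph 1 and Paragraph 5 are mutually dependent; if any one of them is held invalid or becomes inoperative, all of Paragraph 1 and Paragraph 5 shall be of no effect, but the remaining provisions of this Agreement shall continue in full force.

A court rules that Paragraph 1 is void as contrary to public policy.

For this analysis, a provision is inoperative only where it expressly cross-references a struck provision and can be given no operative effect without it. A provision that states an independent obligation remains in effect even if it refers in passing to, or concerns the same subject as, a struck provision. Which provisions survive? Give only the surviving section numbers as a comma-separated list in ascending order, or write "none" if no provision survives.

Paragraph 1 is struck. The only function of Paragraph 5 is the non-assignment of Paragraph 1, so it cannot stand once Paragraph 1 is removed. Paragraph 6 has no operative effect of its own apart from Paragraph 1 and is therefore inoperative. Paragraph 8 mentions Paragraph 6 but its own obligation stands independently of Paragraph 6, so Paragraph 8 is not affected. Paragraph 9 declares Paragraph 1 and Paragraph 5 mutually dependent; since one of them has fallen, all of them are of no effect. The remainder continues in force under Paragraph 9. Paragraph 2, Paragraph 3, Paragraph 4, Paragraph 7, Paragraph 8, and Paragraph 9 remain in effect.

2, 3, 4, 7, 8, 9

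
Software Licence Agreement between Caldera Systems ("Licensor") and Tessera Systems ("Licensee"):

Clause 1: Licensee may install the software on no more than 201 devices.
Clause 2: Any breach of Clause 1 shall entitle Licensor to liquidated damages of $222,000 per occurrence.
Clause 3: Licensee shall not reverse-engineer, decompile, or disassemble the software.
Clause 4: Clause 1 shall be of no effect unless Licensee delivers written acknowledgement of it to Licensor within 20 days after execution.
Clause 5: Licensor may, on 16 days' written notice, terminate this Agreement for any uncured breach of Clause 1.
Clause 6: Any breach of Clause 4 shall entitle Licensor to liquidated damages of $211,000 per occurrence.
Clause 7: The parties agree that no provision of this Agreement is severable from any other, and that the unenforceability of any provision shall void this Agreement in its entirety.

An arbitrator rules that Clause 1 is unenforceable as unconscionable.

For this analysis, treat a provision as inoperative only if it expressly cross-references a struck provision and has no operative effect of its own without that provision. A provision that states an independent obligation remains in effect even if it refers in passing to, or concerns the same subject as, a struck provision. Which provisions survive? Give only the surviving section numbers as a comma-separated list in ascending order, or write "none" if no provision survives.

Clause 1 is struck. The whole of Clause 2 is the liquidated-damages amount, defined by reference to Clause 1, so Clause 2 cannot stand once Clause 1 is removed. Clause 4 has no operative effect of its own apart from Clause 1 and is therefore inoperative. The only function of Clause 5 is the termination right for breach of Clause 1, so it cannot stand once Clause 1 is removed. Clause 6 does nothing except set the liquidated-damages amount by reference to Clause 4; with Clause 4 gone it has no independent effect and is inoperative. Clause 7 provides that the Agreement is not severable, so the invalidity of any one provision voids the entire Agreement. No provision of the Agreement survives.

none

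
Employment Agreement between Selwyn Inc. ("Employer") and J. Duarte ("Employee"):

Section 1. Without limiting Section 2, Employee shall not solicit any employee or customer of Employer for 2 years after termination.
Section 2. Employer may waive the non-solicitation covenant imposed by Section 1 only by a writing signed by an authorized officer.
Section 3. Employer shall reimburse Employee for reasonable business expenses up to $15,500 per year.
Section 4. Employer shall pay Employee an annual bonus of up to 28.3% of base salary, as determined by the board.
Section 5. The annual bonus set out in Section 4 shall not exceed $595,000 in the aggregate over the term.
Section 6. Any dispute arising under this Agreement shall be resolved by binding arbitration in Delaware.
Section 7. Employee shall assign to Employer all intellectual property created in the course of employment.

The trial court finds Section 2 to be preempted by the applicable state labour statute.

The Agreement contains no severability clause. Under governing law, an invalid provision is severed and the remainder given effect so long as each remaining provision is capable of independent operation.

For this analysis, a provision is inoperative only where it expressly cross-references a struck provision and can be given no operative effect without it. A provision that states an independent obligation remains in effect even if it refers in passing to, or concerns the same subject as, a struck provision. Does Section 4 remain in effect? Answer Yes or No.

Section 2 is struck. Section 1 mentions Section 2 but its own obligation stands independently of Section 2, so Section 1 is not affected. No other provision's operative terms depend on Section 2. With no severability clause, the stated default rule severs what cannot stand and enforces each remaining provision that can operate on its own. The provisions still in force are Section 1, Section 3, Section 4, Section 5, Section 6, and Section 7. Section 4 is among the surviving provisions, so the answer is yes.

Yes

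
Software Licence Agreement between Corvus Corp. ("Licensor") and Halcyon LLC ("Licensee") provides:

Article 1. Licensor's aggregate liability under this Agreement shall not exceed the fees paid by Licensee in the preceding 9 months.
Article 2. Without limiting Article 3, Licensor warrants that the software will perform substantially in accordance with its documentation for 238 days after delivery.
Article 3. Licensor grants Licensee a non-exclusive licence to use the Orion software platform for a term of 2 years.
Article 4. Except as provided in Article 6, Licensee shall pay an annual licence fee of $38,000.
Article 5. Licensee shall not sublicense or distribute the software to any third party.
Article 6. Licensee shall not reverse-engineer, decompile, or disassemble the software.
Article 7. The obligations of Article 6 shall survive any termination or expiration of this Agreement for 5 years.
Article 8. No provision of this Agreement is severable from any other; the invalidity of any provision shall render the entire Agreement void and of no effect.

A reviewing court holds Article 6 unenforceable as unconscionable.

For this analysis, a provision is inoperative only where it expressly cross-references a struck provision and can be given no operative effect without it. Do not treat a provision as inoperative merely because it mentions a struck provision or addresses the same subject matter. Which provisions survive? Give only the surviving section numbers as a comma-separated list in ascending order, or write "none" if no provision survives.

none

Article 6 is struck. Article 7 operates only by reference to Article 6, so it falls with Article 6. Article 8 provides that the Agreement is not severable, so the invalidity of any one provision voids the entire Agreement. No provision of the Agreement survives.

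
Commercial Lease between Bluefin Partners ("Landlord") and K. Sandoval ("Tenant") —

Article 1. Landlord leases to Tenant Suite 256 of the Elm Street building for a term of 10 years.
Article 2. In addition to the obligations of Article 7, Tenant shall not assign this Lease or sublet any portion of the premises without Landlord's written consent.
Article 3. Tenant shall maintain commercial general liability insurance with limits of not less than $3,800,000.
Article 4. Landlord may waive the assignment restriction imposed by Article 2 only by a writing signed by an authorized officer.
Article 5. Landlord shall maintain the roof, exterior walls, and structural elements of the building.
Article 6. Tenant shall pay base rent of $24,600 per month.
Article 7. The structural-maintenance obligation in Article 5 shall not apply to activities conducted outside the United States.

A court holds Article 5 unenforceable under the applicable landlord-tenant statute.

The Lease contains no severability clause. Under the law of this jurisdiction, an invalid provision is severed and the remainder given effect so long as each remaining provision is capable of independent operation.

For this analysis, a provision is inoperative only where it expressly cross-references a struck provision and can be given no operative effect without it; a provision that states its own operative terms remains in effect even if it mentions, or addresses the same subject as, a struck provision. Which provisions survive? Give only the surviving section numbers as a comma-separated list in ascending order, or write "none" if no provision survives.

Article 5 is struck. The whole of Article 7 is the carve-out from the structural-maintenance obligation, defined by reference to Article 5, so Article 7 cannot stand once Article 5 is removed. Article 2 mentions Article 7 but its own obligation stands independently of Article 7, so Article 2 is not affected. Under the stated default rule, only provisions that cannot operate independently fall away; the rest are enforced. Article 1, Article 2, Article 3, Article 4, and Article 6 remain in effect.

1, 2, 3, 4, 6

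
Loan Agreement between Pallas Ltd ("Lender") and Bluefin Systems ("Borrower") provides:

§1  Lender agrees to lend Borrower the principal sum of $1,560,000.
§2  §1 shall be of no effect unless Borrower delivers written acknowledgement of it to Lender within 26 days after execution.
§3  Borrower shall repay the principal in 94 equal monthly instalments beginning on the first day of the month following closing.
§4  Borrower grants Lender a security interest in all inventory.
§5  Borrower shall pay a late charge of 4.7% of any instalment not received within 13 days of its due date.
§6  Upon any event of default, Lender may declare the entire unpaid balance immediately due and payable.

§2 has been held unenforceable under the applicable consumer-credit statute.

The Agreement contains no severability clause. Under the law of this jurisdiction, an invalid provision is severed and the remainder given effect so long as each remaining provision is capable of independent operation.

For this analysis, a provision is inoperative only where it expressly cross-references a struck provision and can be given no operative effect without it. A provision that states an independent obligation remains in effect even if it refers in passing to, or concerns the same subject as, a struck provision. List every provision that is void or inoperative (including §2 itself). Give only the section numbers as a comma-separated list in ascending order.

2

§2 is struck. No other provision's operative terms depend on §2. Under the stated default rule, only provisions that cannot operate independently fall away; the rest are enforced. The provisions still in force are §1, §3, §4, §5, and §6.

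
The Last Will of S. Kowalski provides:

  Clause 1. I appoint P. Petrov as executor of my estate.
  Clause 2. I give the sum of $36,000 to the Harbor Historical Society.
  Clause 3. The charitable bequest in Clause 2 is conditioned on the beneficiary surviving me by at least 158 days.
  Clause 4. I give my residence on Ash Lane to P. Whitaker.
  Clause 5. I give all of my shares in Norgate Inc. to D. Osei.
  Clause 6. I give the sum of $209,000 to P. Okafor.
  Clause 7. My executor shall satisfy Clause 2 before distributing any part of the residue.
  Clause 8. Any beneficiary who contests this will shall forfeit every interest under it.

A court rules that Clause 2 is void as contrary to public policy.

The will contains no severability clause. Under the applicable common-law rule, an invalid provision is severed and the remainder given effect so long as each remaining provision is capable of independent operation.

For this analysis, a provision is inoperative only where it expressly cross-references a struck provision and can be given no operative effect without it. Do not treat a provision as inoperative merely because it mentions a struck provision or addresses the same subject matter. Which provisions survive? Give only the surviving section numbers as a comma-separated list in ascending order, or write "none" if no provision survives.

Clause 2 is struck. The only function of Clause 3 is the survivorship condition on Clause 2, so it cannot stand once Clause 2 is removed. Clause 7 operates only by reference to Clause 2, so it falls with Clause 2. With no severability clause, the stated default rule severs what cannot stand and enforces each remaining provision that can operate on its own. Clause 1, Clause 4, Clause 5, Clause 6, and Clause 8 remain in effect.

1, 4, 5, 6, 8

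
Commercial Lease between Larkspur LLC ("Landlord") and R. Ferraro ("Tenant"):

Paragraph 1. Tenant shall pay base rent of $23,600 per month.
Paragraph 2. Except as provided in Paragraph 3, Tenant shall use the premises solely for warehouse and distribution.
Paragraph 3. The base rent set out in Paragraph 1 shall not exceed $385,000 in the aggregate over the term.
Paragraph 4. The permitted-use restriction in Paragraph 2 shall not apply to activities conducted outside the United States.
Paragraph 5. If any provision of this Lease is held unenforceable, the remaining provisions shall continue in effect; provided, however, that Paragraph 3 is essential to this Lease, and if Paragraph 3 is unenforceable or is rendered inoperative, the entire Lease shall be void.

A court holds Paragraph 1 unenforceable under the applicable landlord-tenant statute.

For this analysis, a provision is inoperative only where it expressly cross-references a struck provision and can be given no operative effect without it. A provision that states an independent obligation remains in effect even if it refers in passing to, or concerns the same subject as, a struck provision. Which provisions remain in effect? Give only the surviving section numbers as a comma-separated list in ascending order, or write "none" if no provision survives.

none

Paragraph 1 is struck. Paragraph 3 operates only by reference to Paragraph 1, so it falls with Paragraph 1. Paragraph 5 makes Paragraph 3 an essential term, and Paragraph 3 has been rendered inoperative by the cascade; under Paragraph 5, the entire Lease is therefore void. No provision of the Lease survives.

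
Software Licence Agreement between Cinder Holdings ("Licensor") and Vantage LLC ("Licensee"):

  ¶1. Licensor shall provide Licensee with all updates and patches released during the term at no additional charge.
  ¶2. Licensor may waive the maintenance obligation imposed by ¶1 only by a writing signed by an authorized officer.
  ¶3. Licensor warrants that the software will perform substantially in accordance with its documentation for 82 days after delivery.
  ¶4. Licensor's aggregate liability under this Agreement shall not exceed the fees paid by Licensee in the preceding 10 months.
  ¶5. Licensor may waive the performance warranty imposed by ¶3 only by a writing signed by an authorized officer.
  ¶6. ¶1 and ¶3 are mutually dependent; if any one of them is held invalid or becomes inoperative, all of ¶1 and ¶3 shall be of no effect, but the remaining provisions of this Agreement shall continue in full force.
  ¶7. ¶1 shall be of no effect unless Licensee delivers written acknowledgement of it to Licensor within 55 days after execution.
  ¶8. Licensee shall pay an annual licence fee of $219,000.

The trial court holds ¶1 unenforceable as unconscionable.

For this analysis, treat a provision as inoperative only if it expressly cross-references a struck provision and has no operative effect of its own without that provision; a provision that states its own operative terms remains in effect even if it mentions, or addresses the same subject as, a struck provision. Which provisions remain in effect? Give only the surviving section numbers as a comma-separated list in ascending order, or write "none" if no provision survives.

4, 6, 8

¶1 is struck. The only function of ¶2 is the waiver condition for ¶1, so it cannot stand once ¶1 is removed. ¶7 has no operative effect of its own apart from ¶1 and is therefore inoperative. ¶6 declares ¶1 and ¶3 mutually dependent; since one of them has fallen, all of them are of no effect. That brings down ¶3 as well. ¶5 in turn depends solely on a provision now struck and likewise falls. The remainder continues in force under ¶6. The provisions still in force are ¶4, ¶6, and ¶8.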